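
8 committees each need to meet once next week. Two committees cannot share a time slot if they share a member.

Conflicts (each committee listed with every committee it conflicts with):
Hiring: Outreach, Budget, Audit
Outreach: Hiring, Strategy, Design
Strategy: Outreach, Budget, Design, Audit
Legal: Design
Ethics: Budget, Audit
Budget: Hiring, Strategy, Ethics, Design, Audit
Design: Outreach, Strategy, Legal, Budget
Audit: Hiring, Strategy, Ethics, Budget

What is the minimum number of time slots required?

3

Outreach, Strategy, Design pairwise conflict, so at least 3 time slots are needed.
A valid assignment using 3 time slots: Hiring=3, Outreach=1, Strategy=3, Legal=1, Ethics=3, Budget=1, Design=2, Audit=2. Each listed conflict is separated.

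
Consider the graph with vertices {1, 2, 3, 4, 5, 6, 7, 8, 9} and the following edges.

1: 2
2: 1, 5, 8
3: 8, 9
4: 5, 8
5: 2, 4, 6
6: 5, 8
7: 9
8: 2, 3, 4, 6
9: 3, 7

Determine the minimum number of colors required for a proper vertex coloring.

2

2 and 8 are adjacent, so at least 2 colors are needed.
One proper 2-coloring: 1=red, 2=blue, 3=blue, 4=blue, 5=red, 6=blue, 7=blue, 8=red, 9=red. No two adjacent vertices share a color.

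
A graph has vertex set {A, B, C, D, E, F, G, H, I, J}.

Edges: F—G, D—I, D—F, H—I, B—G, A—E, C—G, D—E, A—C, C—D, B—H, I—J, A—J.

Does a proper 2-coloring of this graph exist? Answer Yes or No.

The cycle E-D-I-J-A-E has odd length 5, so it cannot be 2-colored; at least 3 colors are needed.
So 2 colors are not enough.

No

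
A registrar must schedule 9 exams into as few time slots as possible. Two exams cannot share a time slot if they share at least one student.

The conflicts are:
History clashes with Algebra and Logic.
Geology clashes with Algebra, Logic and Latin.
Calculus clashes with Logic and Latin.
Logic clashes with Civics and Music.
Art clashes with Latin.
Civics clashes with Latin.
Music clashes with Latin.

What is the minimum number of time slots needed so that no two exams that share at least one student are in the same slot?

Geology and Algebra conflict, so at least 2 time slots are needed.
2 time slots suffice: time slot 1 → {Algebra, Logic, Latin}; time slot 2 → {History, Geology, Calculus, Art, Civics, Music}. No two conflicting exams share a time slot.

2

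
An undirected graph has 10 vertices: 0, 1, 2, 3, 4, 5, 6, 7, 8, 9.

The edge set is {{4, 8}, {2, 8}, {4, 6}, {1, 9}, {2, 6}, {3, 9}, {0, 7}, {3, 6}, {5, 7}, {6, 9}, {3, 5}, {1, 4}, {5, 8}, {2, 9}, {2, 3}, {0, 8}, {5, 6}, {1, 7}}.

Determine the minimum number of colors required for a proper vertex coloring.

2, 3, 6, 9 are pairwise adjacent (a clique of size 4), so at least 4 colors are needed.
One proper 4-coloring: 0=b, 1=c, 2=c, 3=d, 4=b, 5=b, 6=a, 7=a, 8=a, 9=b. No two adjacent vertices share a color.

4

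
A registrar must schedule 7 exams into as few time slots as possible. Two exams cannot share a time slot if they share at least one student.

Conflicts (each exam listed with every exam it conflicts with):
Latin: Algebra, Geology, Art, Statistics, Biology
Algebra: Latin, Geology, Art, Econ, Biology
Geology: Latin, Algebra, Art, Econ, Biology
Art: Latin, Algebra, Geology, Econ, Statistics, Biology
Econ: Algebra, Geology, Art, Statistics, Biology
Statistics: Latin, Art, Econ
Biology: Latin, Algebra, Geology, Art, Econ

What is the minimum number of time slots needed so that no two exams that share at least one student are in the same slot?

5

Algebra, Geology, Art, Econ, Biology all conflict with each other, so at least 5 time slots are needed.
5 time slots suffice: time slot 1 → {Art}; time slot 2 → {Latin, Econ}; time slot 3 → {Algebra, Statistics}; time slot 4 → {Biology}; time slot 5 → {Geology}. No two conflicting exams share a time slot.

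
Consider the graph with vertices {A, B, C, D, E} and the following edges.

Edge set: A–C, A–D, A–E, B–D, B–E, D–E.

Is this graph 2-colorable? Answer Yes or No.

No

A, D, E are pairwise adjacent, so at least 3 colors are needed.
So 2 colors are not enough.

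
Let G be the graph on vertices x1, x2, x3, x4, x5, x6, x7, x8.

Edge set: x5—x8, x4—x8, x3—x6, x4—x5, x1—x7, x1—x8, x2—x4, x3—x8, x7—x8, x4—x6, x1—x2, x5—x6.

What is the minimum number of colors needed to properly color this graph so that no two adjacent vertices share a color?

3

x4, x5, x6 are mutually adjacent, so at least 3 colors are needed.
3 colors suffice: color 1 → {x2, x6, x8}; color 2 → {x1, x3, x4}; color 3 → {x5, x7}. Every edge joins two different colors.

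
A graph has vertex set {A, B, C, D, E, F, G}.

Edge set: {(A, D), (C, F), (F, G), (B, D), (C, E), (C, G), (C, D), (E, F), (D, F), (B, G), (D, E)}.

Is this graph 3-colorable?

C, D, E, F are pairwise adjacent (a clique of size 4), so at least 4 colors are needed.
So 3 colors are not enough.

No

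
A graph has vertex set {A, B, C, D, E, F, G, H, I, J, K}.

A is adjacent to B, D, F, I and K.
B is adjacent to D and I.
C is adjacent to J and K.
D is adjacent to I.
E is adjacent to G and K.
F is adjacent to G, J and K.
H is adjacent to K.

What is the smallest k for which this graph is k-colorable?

4

A, B, D, I are pairwise adjacent (a clique of size 4), so at least 4 colors are needed.
4 colors suffice: color 1 → {D, G, J, K}; color 2 → {A, C, E, H}; color 3 → {F, I}; color 4 → {B}. Each edge has distinct colors on its endpoints.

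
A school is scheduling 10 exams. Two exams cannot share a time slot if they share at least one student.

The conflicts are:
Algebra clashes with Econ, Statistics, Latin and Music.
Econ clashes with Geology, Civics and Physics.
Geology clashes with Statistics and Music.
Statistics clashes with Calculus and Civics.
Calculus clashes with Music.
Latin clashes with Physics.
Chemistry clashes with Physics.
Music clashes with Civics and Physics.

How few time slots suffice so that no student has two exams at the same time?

2

Algebra and Econ conflict, so at least 2 time slots are needed.
2 time slots suffice: time slot 1 → {Econ, Statistics, Latin, Chemistry, Music}; time slot 2 → {Algebra, Geology, Calculus, Civics, Physics}. No two conflicting exams share a time slot.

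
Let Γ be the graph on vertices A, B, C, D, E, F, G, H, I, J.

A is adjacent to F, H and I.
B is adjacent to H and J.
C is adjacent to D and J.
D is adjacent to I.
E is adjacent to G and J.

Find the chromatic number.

The cycle J-C-D-I-A-H-B-J has odd length 7, so it cannot be 2-colored; at least 3 colors are needed.
3 colors suffice: color 1 → {A, D, G, J}; color 2 → {B, C, E, F, I}; color 3 → {H}. Every edge joins two different colors.

3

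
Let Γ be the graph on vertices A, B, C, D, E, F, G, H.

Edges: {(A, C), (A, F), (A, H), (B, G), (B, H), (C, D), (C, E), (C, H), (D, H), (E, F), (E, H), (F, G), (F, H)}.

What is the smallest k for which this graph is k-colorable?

3

C, D, H are mutually adjacent, so at least 3 colors are needed.
3 colors suffice: color 1 → {G, H}; color 2 → {B, C, F}; color 3 → {A, D, E}. Every edge joins two different colors.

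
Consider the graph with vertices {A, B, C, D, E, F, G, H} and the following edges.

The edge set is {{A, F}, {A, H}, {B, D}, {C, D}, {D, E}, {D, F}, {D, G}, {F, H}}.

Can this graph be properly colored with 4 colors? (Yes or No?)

The chromatic number is 3. A, F, H are pairwise adjacent, so at least 3 colors are needed.
3 colors suffice: color red → {A, D}; color blue → {B, C, E, F, G}; color green → {H}.
Since 4 ≥ 3, a proper 4-coloring certainly exists.

Yes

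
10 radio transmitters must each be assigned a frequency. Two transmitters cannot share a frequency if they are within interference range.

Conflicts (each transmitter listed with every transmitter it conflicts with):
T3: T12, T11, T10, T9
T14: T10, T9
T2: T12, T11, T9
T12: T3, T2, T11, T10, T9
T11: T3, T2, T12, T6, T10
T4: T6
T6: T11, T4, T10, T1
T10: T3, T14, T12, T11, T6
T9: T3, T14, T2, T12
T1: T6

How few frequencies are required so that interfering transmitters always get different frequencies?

T3, T12, T11, T10 pairwise conflict, so at least 4 frequencies are needed.
Using 4 frequencies: T3=4, T14=2, T2=3, T12=2, T11=1, T4=1, T6=2, T10=3, T9=1, T1=1. Each listed conflict is separated.

4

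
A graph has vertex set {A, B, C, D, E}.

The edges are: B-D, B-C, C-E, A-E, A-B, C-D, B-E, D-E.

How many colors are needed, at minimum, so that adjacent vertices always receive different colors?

4

B, C, D, E are pairwise adjacent (a clique of size 4), so at least 4 colors are needed.
4 colors suffice: color 1 → {B}; color 2 → {E}; color 3 → {A, D}; color 4 → {C}. Each edge has distinct colors on its endpoints.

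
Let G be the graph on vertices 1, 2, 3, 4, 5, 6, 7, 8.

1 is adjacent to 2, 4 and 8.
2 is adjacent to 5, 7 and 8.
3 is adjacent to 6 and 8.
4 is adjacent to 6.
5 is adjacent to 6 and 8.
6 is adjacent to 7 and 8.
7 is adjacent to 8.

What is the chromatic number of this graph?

3, 6, 8 are mutually adjacent, so at least 3 colors are needed.
3 colors suffice: 1=c, 2=b, 3=c, 4=a, 5=c, 6=b, 7=c, 8=a. Each edge has distinct colors on its endpoints.

3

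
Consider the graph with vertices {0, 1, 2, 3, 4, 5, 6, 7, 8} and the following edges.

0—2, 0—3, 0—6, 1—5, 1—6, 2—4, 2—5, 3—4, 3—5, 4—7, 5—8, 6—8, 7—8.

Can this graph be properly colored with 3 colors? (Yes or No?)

Yes

The chromatic number is 3. The cycle 2-5-8-7-4-2 has odd length 5, so it cannot be 2-colored; at least 3 colors are needed.
3 colors suffice: color red → {4, 5, 6}; color blue → {0, 1, 8}; color green → {2, 3, 7}.
That is already a proper 3-coloring.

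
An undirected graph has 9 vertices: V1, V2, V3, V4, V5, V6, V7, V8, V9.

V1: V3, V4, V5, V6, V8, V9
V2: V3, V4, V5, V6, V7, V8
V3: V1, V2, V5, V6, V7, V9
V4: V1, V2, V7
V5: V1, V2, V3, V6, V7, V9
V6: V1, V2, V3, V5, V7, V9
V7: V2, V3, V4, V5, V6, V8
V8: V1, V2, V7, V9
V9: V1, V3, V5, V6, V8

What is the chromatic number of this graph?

5

V1, V3, V5, V6, V9 form a clique, so at least 5 colors are needed.
One proper 5-coloring: V1=yellow, V2=yellow, V3=red, V4=red, V5=blue, V6=green, V7=purple, V8=red, V9=purple. Each edge has distinct colors on its endpoints.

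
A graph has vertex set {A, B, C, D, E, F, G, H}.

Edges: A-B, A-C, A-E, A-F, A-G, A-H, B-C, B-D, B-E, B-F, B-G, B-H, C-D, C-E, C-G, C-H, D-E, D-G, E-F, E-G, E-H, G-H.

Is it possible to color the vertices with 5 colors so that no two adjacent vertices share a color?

A, B, C, E, G, H are mutually adjacent (a clique of size 6), so at least 6 colors are needed.
So 5 colors are not enough.

No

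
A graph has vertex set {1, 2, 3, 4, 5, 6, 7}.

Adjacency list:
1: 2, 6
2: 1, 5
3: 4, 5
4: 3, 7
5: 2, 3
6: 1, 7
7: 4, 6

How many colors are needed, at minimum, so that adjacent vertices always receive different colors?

The cycle 2-5-3-4-7-6-1-2 has odd length 7, so it cannot be 2-colored; at least 3 colors are needed.
3 colors suffice: color a → {1, 4, 5}; color b → {2, 3, 6}; color c → {7}. No two adjacent vertices share a color.

3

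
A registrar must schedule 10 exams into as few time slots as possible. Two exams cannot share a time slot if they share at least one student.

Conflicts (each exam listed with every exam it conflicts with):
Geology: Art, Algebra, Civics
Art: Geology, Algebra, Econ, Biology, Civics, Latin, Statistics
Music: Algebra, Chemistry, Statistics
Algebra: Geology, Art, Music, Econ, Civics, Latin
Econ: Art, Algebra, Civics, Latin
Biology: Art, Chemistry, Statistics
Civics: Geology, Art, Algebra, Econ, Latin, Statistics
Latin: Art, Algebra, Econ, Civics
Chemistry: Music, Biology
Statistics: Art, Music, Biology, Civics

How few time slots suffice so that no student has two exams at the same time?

5

Art, Algebra, Econ, Civics, Latin all conflict with each other, so at least 5 time slots are needed.
5 time slots suffice: time slot 1 → {Art, Music}; time slot 2 → {Algebra, Chemistry, Statistics}; time slot 3 → {Biology, Civics}; time slot 4 → {Geology, Latin}; time slot 5 → {Econ}. Each listed conflict is separated.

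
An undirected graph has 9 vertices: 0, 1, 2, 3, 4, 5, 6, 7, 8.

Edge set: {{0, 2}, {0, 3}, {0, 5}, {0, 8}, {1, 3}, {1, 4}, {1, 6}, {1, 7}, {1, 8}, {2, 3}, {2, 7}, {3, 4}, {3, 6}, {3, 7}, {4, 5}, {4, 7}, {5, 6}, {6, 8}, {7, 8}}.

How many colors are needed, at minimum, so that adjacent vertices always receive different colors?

4

1, 3, 4, 7 are mutually adjacent (a clique of size 4), so at least 4 colors are needed.
A valid assignment using 4 colors: 0=b, 1=b, 2=d, 3=a, 4=d, 5=a, 6=c, 7=c, 8=a. Every edge joins two different colors.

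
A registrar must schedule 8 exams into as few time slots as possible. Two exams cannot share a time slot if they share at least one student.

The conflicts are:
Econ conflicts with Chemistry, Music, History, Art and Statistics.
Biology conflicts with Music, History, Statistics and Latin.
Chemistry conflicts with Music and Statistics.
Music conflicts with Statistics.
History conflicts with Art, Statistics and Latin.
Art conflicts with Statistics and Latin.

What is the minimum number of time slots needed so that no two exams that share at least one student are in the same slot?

Econ, Chemistry, Music, Statistics pairwise conflict, so at least 4 time slots are needed.
4 time slots suffice: time slot 1 → {Statistics, Latin}; time slot 2 → {Music, History}; time slot 3 → {Econ, Biology}; time slot 4 → {Chemistry, Art}. Every pair that conflicts lands in different time slots.

4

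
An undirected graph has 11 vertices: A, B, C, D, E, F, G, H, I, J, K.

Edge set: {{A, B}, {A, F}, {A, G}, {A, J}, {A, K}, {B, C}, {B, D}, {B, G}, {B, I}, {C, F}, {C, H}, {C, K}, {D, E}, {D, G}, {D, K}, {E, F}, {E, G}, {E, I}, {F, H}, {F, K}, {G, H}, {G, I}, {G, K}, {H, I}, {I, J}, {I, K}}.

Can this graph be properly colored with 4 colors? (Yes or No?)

Yes

The chromatic number is 3. B, D, G are mutually adjacent, so at least 3 colors are needed.
3 colors suffice: color red → {F, G, J}; color blue → {A, C, D, I}; color green → {B, E, H, K}.
Since 4 ≥ 3, a proper 4-coloring certainly exists.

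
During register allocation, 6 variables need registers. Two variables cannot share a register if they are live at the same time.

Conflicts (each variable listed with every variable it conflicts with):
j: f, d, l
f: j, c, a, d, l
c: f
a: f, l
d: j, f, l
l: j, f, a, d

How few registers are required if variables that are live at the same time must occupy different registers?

j, f, d, l pairwise conflict, so at least 4 registers are needed.
Using 4 registers: j=3, f=1, c=2, a=3, d=4, l=2. Each listed conflict is separated.

4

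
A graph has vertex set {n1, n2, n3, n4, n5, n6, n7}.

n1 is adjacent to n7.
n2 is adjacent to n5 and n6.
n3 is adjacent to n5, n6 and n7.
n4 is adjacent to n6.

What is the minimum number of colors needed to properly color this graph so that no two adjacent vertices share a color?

n3 and n5 are adjacent, so at least 2 colors are needed.
2 colors suffice: color red → {n1, n2, n3, n4}; color blue → {n5, n6, n7}. No two adjacent vertices share a color.

2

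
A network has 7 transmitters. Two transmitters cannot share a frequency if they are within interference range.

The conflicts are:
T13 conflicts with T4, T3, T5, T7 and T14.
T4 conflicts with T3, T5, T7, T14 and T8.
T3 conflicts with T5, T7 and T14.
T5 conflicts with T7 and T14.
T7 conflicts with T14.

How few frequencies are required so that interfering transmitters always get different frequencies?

6

T13, T4, T3, T5, T7, T14 are mutually in conflict, so at least 6 frequencies are needed.
6 frequencies suffice: frequency 1 → {T4}; frequency 2 → {T3, T8}; frequency 3 → {T13}; frequency 4 → {T7}; frequency 5 → {T14}; frequency 6 → {T5}. No two conflicting transmitters share a frequency.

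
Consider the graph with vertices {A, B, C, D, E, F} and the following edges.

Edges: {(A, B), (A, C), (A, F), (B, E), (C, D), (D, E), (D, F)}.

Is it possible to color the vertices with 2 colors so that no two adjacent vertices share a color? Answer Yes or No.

No

The cycle E-D-C-A-B-E has odd length 5, so it cannot be 2-colored; at least 3 colors are needed.
So 2 colors are not enough.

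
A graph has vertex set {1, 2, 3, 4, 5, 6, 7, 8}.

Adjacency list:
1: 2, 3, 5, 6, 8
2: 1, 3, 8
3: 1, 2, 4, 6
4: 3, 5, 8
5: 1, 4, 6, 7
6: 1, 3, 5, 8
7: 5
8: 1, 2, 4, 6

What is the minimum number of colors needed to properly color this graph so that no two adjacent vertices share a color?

3

1, 3, 6 are mutually adjacent, so at least 3 colors are needed.
3 colors suffice: color red → {1, 4, 7}; color blue → {3, 5, 8}; color green → {2, 6}. Each edge has distinct colors on its endpoints.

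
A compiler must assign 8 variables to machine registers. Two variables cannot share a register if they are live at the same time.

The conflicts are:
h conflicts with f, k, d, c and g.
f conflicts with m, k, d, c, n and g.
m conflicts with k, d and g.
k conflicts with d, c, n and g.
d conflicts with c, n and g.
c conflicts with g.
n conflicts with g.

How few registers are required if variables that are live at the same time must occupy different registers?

6

h, f, k, d, c, g pairwise conflict, so at least 6 registers are needed.
6 registers suffice: register 1 → {g}; register 2 → {f}; register 3 → {k}; register 4 → {d}; register 5 → {m, c, n}; register 6 → {h}. Each listed conflict is separated.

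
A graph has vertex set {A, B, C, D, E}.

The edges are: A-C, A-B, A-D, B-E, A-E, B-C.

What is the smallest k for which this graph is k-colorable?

A, B, C are mutually adjacent, so at least 3 colors are needed.
3 colors suffice: color red → {A}; color blue → {B, D}; color green → {C, E}. Each edge has distinct colors on its endpoints.

3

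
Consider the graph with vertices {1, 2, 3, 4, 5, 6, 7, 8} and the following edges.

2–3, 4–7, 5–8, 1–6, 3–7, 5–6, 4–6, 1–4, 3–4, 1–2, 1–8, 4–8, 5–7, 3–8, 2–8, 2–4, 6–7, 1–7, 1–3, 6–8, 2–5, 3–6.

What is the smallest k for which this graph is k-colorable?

5

1, 3, 4, 6, 8 are mutually adjacent (a clique of size 5), so at least 5 colors are needed.
One proper 5-coloring: 1=a, 2=b, 3=d, 4=e, 5=a, 6=b, 7=c, 8=c. Every edge joins two different colors.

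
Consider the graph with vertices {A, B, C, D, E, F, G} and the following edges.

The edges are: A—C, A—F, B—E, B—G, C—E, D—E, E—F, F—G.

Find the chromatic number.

2

B and E are adjacent, so at least 2 colors are needed.
2 colors suffice: color red → {A, E, G}; color blue → {B, C, D, F}. Every edge joins two different colors.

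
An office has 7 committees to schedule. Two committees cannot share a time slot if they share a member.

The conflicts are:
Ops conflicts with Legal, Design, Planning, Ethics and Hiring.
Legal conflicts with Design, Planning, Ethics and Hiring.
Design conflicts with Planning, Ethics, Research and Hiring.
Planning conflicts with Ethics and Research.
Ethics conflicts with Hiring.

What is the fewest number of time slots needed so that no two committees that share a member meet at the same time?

5

Ops, Legal, Design, Ethics, Hiring are mutually in conflict, so at least 5 time slots are needed.
5 time slots suffice: time slot 1 → {Design}; time slot 2 → {Ethics, Research}; time slot 3 → {Ops}; time slot 4 → {Legal}; time slot 5 → {Planning, Hiring}. Every pair that conflicts lands in different time slots.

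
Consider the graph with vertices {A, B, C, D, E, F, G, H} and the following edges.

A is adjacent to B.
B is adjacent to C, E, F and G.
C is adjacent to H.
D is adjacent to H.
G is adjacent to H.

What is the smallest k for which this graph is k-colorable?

2

B and E are adjacent, so at least 2 colors are needed.
2 colors suffice: color 1 → {B, H}; color 2 → {A, C, D, E, F, G}. No two adjacent vertices share a color.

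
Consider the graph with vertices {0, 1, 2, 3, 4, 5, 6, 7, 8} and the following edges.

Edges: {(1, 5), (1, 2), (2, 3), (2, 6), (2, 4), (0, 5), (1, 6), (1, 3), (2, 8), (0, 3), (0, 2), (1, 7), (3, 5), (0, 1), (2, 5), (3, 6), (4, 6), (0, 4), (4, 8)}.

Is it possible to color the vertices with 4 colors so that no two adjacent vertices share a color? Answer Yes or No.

0, 1, 2, 3, 5 are pairwise adjacent (a clique of size 5), so at least 5 colors are needed.
So 4 colors are not enough.

No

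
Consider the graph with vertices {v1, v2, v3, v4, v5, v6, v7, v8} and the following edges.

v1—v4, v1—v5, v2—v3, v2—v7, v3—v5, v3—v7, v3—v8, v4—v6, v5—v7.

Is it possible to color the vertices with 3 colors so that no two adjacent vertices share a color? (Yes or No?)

Yes

The chromatic number is 3. v3, v5, v7 are mutually adjacent, so at least 3 colors are needed.
3 colors suffice: color red → {v1, v3, v6}; color blue → {v2, v4, v5, v8}; color green → {v7}.
That is already a proper 3-coloring.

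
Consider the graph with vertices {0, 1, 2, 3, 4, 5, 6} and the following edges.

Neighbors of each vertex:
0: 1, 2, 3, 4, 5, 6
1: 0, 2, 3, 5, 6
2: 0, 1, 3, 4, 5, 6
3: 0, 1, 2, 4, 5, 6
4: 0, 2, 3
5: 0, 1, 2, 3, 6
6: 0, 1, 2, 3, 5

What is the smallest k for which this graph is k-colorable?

6

0, 1, 2, 3, 5, 6 are pairwise adjacent (a clique of size 6), so at least 6 colors are needed.
6 colors suffice: color a → {2}; color b → {0}; color c → {3}; color d → {4, 5}; color e → {6}; color f → {1}. Every edge joins two different colors.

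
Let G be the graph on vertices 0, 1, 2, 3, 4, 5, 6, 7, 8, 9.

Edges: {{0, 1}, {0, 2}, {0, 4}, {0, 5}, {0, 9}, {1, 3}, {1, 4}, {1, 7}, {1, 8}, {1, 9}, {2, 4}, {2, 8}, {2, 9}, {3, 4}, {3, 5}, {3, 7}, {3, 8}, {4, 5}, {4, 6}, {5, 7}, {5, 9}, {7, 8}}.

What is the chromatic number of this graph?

1, 3, 7, 8 are mutually adjacent (a clique of size 4), so at least 4 colors are needed.
A valid assignment using 4 colors: 0=green, 1=blue, 2=blue, 3=green, 4=red, 5=blue, 6=blue, 7=red, 8=yellow, 9=red. Every edge joins two different colors.

4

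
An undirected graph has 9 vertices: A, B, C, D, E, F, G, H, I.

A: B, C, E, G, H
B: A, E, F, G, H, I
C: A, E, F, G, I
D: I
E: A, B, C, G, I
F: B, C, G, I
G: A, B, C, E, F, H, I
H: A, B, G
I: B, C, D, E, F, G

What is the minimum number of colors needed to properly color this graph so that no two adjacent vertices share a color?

4

C, F, G, I form a clique, so at least 4 colors are needed.
A valid assignment using 4 colors: A=3, B=2, C=2, D=1, E=4, F=4, G=1, H=4, I=3. Every edge joins two different colors.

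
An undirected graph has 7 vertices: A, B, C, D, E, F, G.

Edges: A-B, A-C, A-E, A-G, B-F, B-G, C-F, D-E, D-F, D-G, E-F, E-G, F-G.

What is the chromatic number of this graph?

4

D, E, F, G are pairwise adjacent (a clique of size 4), so at least 4 colors are needed.
One proper 4-coloring: A=blue, B=green, C=red, D=yellow, E=green, F=blue, G=red. Each edge has distinct colors on its endpoints.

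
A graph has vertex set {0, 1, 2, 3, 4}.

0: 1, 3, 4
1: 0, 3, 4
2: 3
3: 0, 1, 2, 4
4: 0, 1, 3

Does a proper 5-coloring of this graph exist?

The chromatic number is 4. 0, 1, 3, 4 are pairwise adjacent (a clique of size 4), so at least 4 colors are needed.
4 colors suffice: color red → {3}; color blue → {1, 2}; color green → {0}; color yellow → {4}.
Since 5 ≥ 4, a proper 5-coloring certainly exists.

Yes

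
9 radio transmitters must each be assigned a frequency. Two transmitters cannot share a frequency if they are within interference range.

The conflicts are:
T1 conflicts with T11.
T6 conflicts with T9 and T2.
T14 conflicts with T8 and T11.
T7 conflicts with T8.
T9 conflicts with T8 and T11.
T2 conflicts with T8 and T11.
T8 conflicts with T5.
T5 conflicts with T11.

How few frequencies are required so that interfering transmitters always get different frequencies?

2

T9 and T11 conflict, so at least 2 frequencies are needed.
A valid assignment using 2 frequencies: T1=2, T6=1, T14=2, T7=2, T9=2, T2=2, T8=1, T5=2, T11=1. No two conflicting transmitters share a frequency.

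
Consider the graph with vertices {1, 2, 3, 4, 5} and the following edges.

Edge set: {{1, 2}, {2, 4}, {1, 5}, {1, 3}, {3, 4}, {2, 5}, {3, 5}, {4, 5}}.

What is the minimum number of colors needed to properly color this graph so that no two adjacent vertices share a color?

2, 4, 5 are mutually adjacent, so at least 3 colors are needed.
3 colors suffice: color a → {5}; color b → {2, 3}; color c → {1, 4}. Each edge has distinct colors on its endpoints.

3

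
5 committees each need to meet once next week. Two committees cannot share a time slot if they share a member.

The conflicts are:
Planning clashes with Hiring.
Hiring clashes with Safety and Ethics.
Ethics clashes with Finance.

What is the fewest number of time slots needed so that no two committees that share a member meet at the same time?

2

Ethics and Finance conflict, so at least 2 time slots are needed.
2 time slots suffice: time slot 1 → {Hiring, Finance}; time slot 2 → {Planning, Safety, Ethics}. Every pair that conflicts lands in different time slots.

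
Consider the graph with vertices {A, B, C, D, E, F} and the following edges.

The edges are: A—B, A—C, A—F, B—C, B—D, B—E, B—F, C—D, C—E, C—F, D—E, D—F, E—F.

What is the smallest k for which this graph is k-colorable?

5

B, C, D, E, F are pairwise adjacent (a clique of size 5), so at least 5 colors are needed.
A valid assignment using 5 colors: A=4, B=3, C=2, D=5, E=4, F=1. No two adjacent vertices share a color.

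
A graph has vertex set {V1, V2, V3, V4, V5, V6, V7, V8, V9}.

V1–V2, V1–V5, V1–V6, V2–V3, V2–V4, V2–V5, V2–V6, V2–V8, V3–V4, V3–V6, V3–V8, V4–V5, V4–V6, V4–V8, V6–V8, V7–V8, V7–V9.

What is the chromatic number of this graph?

V2, V3, V4, V6, V8 form a clique, so at least 5 colors are needed.
A valid assignment using 5 colors: V1=2, V2=1, V3=5, V4=2, V5=3, V6=3, V7=1, V8=4, V9=2. Every edge joins two different colors.

5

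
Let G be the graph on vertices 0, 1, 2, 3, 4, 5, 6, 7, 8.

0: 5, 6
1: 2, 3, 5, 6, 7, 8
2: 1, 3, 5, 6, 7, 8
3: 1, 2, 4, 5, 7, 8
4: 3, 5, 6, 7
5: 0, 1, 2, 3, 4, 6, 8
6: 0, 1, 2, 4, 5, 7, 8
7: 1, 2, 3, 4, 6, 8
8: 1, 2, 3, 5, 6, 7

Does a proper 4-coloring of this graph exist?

No

1, 2, 5, 6, 8 form a clique, so at least 5 colors are needed.
So 4 colors are not enough.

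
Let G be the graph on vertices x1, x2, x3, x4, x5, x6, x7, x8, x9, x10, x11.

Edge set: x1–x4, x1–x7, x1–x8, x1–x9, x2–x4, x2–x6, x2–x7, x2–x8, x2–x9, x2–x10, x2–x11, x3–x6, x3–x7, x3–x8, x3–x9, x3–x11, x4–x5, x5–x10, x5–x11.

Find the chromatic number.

x2 and x6 are adjacent, so at least 2 colors are needed.
One proper 2-coloring: x1=1, x2=1, x3=1, x4=2, x5=1, x6=2, x7=2, x8=2, x9=2, x10=2, x11=2. No two adjacent vertices share a color.

2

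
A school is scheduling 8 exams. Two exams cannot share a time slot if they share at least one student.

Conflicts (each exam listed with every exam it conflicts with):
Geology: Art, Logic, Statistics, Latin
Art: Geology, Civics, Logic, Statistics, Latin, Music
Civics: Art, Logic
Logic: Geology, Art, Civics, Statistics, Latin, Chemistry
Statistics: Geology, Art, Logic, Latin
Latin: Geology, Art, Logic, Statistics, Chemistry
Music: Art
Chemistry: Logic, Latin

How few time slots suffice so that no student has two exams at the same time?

5

Geology, Art, Logic, Statistics, Latin pairwise conflict, so at least 5 time slots are needed.
A valid assignment using 5 time slots: Geology=4, Art=2, Civics=3, Logic=1, Statistics=5, Latin=3, Music=1, Chemistry=2. No two conflicting exams share a time slot.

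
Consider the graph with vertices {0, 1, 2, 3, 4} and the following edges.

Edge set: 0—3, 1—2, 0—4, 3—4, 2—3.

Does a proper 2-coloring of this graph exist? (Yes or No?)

0, 3, 4 are pairwise adjacent, so at least 3 colors are needed.
So 2 colors are not enough.

No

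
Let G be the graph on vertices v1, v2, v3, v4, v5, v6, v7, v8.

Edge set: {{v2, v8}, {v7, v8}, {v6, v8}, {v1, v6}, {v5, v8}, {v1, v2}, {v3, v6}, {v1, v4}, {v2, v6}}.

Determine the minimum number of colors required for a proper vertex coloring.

3

v2, v6, v8 form a triangle, so at least 3 colors are needed.
3 colors suffice: color 1 → {v1, v3, v8}; color 2 → {v4, v5, v6, v7}; color 3 → {v2}. Each edge has distinct colors on its endpoints.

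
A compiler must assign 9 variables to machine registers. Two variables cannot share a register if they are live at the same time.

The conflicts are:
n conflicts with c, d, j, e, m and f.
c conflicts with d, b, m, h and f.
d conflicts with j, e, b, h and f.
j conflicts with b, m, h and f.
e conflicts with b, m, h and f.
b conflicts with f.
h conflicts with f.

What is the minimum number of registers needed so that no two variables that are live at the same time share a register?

n, d, e, f all conflict with each other, so at least 4 registers are needed.
4 registers suffice: register 1 → {m, f}; register 2 → {d}; register 3 → {c, j, e}; register 4 → {n, b, h}. No two conflicting variables share a register.

4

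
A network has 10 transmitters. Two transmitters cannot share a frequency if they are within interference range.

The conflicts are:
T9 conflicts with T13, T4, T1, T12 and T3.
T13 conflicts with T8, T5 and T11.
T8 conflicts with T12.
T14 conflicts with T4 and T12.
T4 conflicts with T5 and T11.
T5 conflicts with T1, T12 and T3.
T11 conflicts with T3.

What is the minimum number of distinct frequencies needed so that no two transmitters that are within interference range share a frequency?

2

T13 and T8 conflict, so at least 2 frequencies are needed.
A valid assignment using 2 frequencies: T9=1, T13=2, T8=1, T14=1, T4=2, T5=1, T1=2, T11=1, T12=2, T3=2. Each listed conflict is separated.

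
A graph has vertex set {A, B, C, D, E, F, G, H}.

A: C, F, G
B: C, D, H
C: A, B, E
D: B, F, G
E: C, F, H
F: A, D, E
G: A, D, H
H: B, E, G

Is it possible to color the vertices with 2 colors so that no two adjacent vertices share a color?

No

The cycle E-F-D-B-C-E has odd length 5, so it cannot be 2-colored; at least 3 colors are needed.
So 2 colors are not enough.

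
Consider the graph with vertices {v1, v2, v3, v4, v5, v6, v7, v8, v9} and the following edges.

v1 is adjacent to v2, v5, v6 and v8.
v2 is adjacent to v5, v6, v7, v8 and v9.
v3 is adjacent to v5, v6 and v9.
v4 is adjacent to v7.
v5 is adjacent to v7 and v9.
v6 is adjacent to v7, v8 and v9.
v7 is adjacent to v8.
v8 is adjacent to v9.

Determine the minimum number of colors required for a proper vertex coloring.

v2, v6, v7, v8 are mutually adjacent (a clique of size 4), so at least 4 colors are needed.
4 colors suffice: color 1 → {v4, v5, v6}; color 2 → {v2, v3}; color 3 → {v8}; color 4 → {v1, v7, v9}. Every edge joins two different colors.

4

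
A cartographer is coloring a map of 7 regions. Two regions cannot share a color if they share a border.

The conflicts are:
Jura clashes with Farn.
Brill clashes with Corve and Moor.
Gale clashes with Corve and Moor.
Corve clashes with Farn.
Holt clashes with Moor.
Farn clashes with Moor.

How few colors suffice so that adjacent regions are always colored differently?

Brill and Corve conflict, so at least 2 colors are needed.
2 colors suffice: Jura=1, Brill=2, Gale=2, Corve=1, Holt=2, Farn=2, Moor=1. Every pair that conflicts lands in different colors.

2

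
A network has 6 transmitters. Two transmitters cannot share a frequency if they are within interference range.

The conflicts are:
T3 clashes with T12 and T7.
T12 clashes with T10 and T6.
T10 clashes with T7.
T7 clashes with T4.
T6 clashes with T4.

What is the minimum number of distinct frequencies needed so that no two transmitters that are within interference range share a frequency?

The cycle T6-T12-T3-T7-T4-T6 has odd length 5, so it cannot be 2-colored; at least 3 frequencies are needed.
3 frequencies suffice: frequency 1 → {T12, T7}; frequency 2 → {T3, T10, T4}; frequency 3 → {T6}. Each listed conflict is separated.

3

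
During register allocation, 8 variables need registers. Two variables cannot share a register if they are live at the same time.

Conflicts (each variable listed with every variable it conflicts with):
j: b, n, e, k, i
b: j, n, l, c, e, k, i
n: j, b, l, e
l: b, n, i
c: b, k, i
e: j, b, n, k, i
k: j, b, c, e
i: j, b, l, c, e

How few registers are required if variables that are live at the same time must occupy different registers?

4

j, b, n, e all conflict with each other, so at least 4 registers are needed.
4 registers suffice: register 1 → {b}; register 2 → {l, c, e}; register 3 → {j}; register 4 → {n, k, i}. Each listed conflict is separated.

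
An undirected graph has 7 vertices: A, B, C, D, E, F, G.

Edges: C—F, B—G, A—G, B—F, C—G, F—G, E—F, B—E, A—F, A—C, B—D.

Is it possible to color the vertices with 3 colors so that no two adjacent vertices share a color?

A, C, F, G form a clique, so at least 4 colors are needed.
So 3 colors are not enough.

No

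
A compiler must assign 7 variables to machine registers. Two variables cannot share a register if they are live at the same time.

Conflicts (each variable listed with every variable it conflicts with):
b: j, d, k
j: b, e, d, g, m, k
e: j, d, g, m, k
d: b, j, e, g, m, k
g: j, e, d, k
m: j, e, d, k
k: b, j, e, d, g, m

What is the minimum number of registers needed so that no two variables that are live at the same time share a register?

5

j, e, d, g, k pairwise conflict, so at least 5 registers are needed.
Using 5 registers: b=4, j=3, e=4, d=1, g=5, m=5, k=2. Each listed conflict is separated.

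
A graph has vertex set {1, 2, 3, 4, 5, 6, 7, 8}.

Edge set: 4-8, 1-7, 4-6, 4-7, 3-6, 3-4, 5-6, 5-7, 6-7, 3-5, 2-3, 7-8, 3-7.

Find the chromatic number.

3, 5, 6, 7 form a clique, so at least 4 colors are needed.
4 colors suffice: color red → {2, 7}; color blue → {1, 3, 8}; color green → {6}; color yellow → {4, 5}. No two adjacent vertices share a color.

4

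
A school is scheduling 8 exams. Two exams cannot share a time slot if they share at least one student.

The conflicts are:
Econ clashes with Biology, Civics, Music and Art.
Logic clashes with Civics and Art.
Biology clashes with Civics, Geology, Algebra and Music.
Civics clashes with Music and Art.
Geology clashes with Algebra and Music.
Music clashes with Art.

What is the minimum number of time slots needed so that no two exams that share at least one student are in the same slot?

4

Econ, Biology, Civics, Music pairwise conflict, so at least 4 time slots are needed.
4 time slots suffice: Econ=4, Logic=3, Biology=1, Civics=2, Geology=2, Algebra=3, Music=3, Art=1. Each listed conflict is separated.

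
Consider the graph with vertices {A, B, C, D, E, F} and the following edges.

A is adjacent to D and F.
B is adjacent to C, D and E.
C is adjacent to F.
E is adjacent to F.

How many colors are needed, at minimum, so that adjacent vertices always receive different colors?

The cycle F-C-B-D-A-F has odd length 5, so it cannot be 2-colored; at least 3 colors are needed.
3 colors suffice: color 1 → {B, F}; color 2 → {A, C, E}; color 3 → {D}. No two adjacent vertices share a color.

3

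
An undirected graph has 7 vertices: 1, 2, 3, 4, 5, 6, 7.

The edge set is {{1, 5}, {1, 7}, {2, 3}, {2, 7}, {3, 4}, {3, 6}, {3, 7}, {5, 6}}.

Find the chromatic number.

2, 3, 7 are pairwise adjacent, so at least 3 colors are needed.
A valid assignment using 3 colors: 1=c, 2=c, 3=a, 4=b, 5=a, 6=b, 7=b. No two adjacent vertices share a color.

3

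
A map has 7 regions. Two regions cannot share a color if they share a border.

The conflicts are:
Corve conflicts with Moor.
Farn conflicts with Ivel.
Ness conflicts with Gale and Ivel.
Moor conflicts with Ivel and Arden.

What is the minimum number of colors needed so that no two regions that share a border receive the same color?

Corve and Moor conflict, so at least 2 colors are needed.
2 colors suffice: color 1 → {Farn, Ness, Moor}; color 2 → {Corve, Gale, Ivel, Arden}. Each listed conflict is separated.

2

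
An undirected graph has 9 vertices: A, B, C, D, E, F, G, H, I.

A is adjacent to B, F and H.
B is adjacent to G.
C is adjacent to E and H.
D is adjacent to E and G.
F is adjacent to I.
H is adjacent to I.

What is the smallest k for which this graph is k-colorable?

3

The cycle D-G-B-A-H-C-E-D has odd length 7, so it cannot be 2-colored; at least 3 colors are needed.
3 colors suffice: A=1, B=2, C=3, D=2, E=1, F=2, G=1, H=2, I=1. No two adjacent vertices share a color.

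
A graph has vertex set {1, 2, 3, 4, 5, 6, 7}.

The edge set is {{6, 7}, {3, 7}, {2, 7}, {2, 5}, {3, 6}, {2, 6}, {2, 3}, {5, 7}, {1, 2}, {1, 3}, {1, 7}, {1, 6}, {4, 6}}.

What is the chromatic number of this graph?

1, 2, 3, 6, 7 form a clique, so at least 5 colors are needed.
5 colors suffice: color a → {5, 6}; color b → {2, 4}; color c → {7}; color d → {3}; color e → {1}. Each edge has distinct colors on its endpoints.

5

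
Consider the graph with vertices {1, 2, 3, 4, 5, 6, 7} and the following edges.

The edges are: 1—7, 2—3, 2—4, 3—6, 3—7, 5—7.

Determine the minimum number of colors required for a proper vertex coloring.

2

1 and 7 are adjacent, so at least 2 colors are needed.
2 colors suffice: color a → {2, 6, 7}; color b → {1, 3, 4, 5}. No two adjacent vertices share a color.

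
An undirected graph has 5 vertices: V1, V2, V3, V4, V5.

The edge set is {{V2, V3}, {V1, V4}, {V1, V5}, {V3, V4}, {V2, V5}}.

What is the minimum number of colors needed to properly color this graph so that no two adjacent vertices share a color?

3

The cycle V3-V2-V5-V1-V4-V3 has odd length 5, so it cannot be 2-colored; at least 3 colors are needed.
3 colors suffice: color 1 → {V3, V5}; color 2 → {V2, V4}; color 3 → {V1}. Each edge has distinct colors on its endpoints.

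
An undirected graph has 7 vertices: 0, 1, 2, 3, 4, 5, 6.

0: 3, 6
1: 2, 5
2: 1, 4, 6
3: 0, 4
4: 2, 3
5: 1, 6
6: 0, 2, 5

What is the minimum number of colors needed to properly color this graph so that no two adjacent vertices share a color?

The cycle 6-0-3-4-2-6 has odd length 5, so it cannot be 2-colored; at least 3 colors are needed.
3 colors suffice: 0=b, 1=a, 2=b, 3=a, 4=c, 5=b, 6=a. Every edge joins two different colors.

3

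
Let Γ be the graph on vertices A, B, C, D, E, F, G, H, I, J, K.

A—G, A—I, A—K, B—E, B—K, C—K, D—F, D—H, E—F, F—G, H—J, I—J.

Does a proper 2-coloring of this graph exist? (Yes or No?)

No

The cycle G-A-I-J-H-D-F-G has odd length 7, so it cannot be 2-colored; at least 3 colors are needed.
So 2 colors are not enough.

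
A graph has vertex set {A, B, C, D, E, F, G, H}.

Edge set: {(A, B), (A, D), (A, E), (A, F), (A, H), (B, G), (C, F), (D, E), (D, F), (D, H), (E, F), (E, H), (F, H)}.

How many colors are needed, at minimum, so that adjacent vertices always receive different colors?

5

A, D, E, F, H are pairwise adjacent (a clique of size 5), so at least 5 colors are needed.
5 colors suffice: color red → {B, F}; color blue → {A, C, G}; color green → {D}; color yellow → {H}; color purple → {E}. No two adjacent vertices share a color.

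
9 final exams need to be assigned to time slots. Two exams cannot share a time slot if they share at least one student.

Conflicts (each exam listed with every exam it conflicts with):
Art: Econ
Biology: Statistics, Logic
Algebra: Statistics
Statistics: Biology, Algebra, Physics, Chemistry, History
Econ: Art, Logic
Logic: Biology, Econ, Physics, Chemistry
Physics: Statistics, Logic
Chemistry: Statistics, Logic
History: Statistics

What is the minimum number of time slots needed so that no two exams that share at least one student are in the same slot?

2

Algebra and Statistics conflict, so at least 2 time slots are needed.
2 time slots suffice: Art=1, Biology=2, Algebra=2, Statistics=1, Econ=2, Logic=1, Physics=2, Chemistry=2, History=2. Every pair that conflicts lands in different time slots.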